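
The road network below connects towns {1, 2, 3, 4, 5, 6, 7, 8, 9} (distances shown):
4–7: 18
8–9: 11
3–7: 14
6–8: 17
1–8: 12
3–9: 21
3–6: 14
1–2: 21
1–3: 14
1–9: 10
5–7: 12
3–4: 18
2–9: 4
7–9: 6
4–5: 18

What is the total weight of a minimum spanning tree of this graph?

89

Grow the tree from 1 using Prim:
Step 1: cheapest edge leaving the tree is 1–9 (10); add 9.
Step 2: cheapest edge leaving the tree is 2–9 (4); add 2.
Step 3: cheapest edge leaving the tree is 7–9 (6); add 7.
Step 4: cheapest edge leaving the tree is 8–9 (11); add 8.
Step 5: cheapest edge leaving the tree is 5–7 (12); add 5.
Step 6: cheapest edge leaving the tree is 1–3 (14); add 3.
Step 7: cheapest edge leaving the tree is 3–6 (14); add 6.
Step 8: cheapest edge leaving the tree is 3–4 (18); add 4.
MST edges: 1–9, 2–9, 7–9, 8–9, 5–7, 1–3, 3–6, 3–4; total weight 10+4+6+11+12+14+14+18 = 89.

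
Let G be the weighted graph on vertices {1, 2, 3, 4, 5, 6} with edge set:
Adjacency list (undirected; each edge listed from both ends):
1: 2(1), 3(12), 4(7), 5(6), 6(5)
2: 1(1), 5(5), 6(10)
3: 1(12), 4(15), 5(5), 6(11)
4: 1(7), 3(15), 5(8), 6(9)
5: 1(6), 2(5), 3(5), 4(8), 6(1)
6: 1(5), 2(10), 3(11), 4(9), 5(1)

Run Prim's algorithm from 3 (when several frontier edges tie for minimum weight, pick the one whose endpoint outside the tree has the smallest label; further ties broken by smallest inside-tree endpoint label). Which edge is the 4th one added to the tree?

Grow the tree from 3 using Prim:
Step 1: cheapest edge leaving the tree is 3—5 (5); add 5.
Step 2: cheapest edge leaving the tree is 5—6 (1); add 6.
Step 3: cheapest edge leaving the tree is 1—6 (5); add 1.
Step 4: cheapest edge leaving the tree is 1—2 (1); add 2.
Step 5: cheapest edge leaving the tree is 1—4 (7); add 4.
The 4th edge added is 1—2.

1-2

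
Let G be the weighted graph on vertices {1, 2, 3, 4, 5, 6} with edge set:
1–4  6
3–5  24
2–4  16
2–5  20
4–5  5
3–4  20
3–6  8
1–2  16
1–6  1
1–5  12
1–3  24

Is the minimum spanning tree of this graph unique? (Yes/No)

No

Sort edges by weight, then run Kruskal:
1–6 (1): add. Components now {1,6} {2} {3} {4} {5}
4–5 (5): add. Components now {1,6} {2} {3} {4,5}
1–4 (6): add. Components now {1,4,5,6} {2} {3}
3–6 (8): add. Components now {1,3,4,5,6} {2}
1–5 (12): skip — 1 and 5 already connected.
1–2 (16): add. Components now {1,2,3,4,5,6}
Non-tree edge 2–4 has weight 16, equal to the heaviest edge on its tree cycle — swapping gives another MST of the same weight. Not unique.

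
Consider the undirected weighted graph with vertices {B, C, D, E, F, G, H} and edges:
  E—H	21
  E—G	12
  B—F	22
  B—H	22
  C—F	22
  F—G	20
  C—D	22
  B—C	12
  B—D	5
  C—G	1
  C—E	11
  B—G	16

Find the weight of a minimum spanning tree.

70

Sort edges by weight, then run Kruskal:
C—G (1): add — endpoints in different components.
B—D (5): add — endpoints in different components.
C—E (11): add — endpoints in different components.
B—C (12): add — endpoints in different components.
E—G (12): skip — E and G already connected.
B—G (16): skip — B and G already connected.
F—G (20): add — endpoints in different components.
E—H (21): add — endpoints in different components.
MST edges: C—G, B—D, C—E, B—C, F—G, E—H; total weight 1+5+11+12+20+21 = 70.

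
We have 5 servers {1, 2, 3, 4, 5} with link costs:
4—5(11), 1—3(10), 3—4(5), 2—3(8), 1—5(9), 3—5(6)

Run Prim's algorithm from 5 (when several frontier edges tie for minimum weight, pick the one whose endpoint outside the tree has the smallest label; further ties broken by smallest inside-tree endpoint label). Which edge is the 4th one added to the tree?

1-5

Prim's algorithm from 5:
Step 1: cheapest edge leaving the tree is 3—5 (6); add 3.
Step 2: cheapest edge leaving the tree is 3—4 (5); add 4.
Step 3: cheapest edge leaving the tree is 2—3 (8); add 2.
Step 4: cheapest edge leaving the tree is 1—5 (9); add 1.
The 4th edge added is 1—5.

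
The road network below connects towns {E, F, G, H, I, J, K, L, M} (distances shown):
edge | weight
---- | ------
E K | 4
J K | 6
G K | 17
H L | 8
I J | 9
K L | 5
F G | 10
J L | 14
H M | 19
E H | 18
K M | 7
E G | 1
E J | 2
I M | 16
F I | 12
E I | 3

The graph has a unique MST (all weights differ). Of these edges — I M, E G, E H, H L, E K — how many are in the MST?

Kruskal's algorithm — process edges by increasing weight (ties by edge label):
E G (1): add — endpoints in different components.
E J (2): add — endpoints in different components.
E I (3): add — endpoints in different components.
E K (4): add — endpoints in different components.
K L (5): add — endpoints in different components.
J K (6): skip — J and K already connected.
K M (7): add — endpoints in different components.
H L (8): add — endpoints in different components.
I J (9): skip — I and J already connected.
F G (10): add — endpoints in different components.
MST edge set: {E G, E J, E I, E K, K L, K M, H L, F G}.
Of the listed edges, {E G, H L, E K} are in the MST → 3.

3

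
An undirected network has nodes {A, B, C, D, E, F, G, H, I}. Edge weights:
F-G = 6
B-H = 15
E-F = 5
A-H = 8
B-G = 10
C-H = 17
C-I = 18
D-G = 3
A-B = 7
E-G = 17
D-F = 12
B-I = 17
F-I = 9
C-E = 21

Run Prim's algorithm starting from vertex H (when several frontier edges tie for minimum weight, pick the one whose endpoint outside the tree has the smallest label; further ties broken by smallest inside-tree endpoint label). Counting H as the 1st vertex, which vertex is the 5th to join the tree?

Prim's algorithm from H:
Step 1: frontier [A-H 8, B-H 15, C-H 17] → take A-H (8); add A.
Step 2: frontier [A-B 7, B-H 15, C-H 17] → take A-B (7); add B.
Step 3: frontier [B-G 10, B-I 17, C-H 17] → take B-G (10); add G.
Step 4: frontier [B-I 17, D-G 3, F-G 6, E-G 17, C-H 17] → take D-G (3); add D.
Step 5: frontier [B-I 17, D-F 12, F-G 6, E-G 17, C-H 17] → take F-G (6); add F.
Step 6: frontier [B-I 17, E-F 5, F-I 9, E-G 17, C-H 17] → take E-F (5); add E.
Step 7: frontier [B-I 17, C-E 21, F-I 9, C-H 17] → take F-I (9); add I.
Step 8: frontier [C-E 21, C-H 17, C-I 18] → take C-H (17); add C.
Vertex order: H, A, B, G, D, F, E, I, C. The 5th vertex is D.

D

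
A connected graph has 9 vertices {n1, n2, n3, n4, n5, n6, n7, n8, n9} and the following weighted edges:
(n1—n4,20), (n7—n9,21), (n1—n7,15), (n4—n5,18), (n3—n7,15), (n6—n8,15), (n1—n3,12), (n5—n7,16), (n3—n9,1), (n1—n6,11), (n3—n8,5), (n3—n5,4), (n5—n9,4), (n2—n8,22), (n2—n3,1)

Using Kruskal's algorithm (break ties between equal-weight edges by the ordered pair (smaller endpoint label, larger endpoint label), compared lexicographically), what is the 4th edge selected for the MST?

n3-n8

Sort edges by weight, then run Kruskal:
n2—n3 (1): add — endpoints in different components.
n3—n9 (1): add — endpoints in different components.
n3—n5 (4): add — endpoints in different components.
n5—n9 (4): skip — n5 and n9 already connected.
n3—n8 (5): add — endpoints in different components.
n1—n6 (11): add — endpoints in different components.
n1—n3 (12): add — endpoints in different components.
n1—n7 (15): add — endpoints in different components.
n3—n7 (15): skip — n3 and n7 already connected.
n6—n8 (15): skip — n8 and n6 already connected.
n5—n7 (16): skip — n5 and n7 already connected.
n4—n5 (18): add — endpoints in different components.
The 4th edge added is n3—n8.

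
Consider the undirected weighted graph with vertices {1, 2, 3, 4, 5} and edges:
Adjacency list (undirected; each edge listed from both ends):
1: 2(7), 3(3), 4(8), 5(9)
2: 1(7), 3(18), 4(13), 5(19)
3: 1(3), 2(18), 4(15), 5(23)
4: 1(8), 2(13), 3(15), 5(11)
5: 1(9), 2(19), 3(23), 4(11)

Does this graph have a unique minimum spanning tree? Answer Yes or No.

Yes

Kruskal: consider edges lightest-first.
1–3 (3): add. Components now {1,3} {2} {4} {5}
1–2 (7): add. Components now {1,2,3} {4} {5}
1–4 (8): add. Components now {1,2,3,4} {5}
1–5 (9): add. Components now {1,2,3,4,5}
Every non-tree edge has weight strictly greater than the heaviest edge on the tree path between its endpoints, so the MST is unique.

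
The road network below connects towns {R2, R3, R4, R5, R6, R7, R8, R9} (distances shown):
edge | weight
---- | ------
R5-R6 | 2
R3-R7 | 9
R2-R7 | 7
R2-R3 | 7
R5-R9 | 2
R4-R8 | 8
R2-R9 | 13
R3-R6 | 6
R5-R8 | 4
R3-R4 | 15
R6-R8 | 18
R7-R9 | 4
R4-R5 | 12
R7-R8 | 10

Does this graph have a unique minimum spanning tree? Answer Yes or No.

No

Sort edges by weight, then run Kruskal:
R5-R6 (2): add — endpoints in different components.
R5-R9 (2): add — endpoints in different components.
R5-R8 (4): add — endpoints in different components.
R7-R9 (4): add — endpoints in different components.
R3-R6 (6): add — endpoints in different components.
R2-R3 (7): add — endpoints in different components.
R2-R7 (7): skip — R2 and R7 already connected.
R4-R8 (8): add — endpoints in different components.
Non-tree edge R2-R7 has weight 7, equal to the heaviest edge on its tree cycle — swapping gives another MST of the same weight. Not unique.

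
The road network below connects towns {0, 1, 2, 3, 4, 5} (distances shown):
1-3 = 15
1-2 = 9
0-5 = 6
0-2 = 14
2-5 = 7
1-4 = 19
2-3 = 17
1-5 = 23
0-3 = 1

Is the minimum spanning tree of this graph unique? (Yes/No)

Sort edges by weight, then run Kruskal:
0-3 (1): add. Components now {0,3} {1} {2} {4} {5}
0-5 (6): add. Components now {0,3,5} {1} {2} {4}
2-5 (7): add. Components now {0,2,3,5} {1} {4}
1-2 (9): add. Components now {0,1,2,3,5} {4}
0-2 (14): skip — 0 and 2 already connected.
1-3 (15): skip — 1 and 3 already connected.
2-3 (17): skip — 2 and 3 already connected.
1-4 (19): add. Components now {0,1,2,3,4,5}
Every non-tree edge has weight strictly greater than the heaviest edge on the tree path between its endpoints, so the MST is unique.

Yes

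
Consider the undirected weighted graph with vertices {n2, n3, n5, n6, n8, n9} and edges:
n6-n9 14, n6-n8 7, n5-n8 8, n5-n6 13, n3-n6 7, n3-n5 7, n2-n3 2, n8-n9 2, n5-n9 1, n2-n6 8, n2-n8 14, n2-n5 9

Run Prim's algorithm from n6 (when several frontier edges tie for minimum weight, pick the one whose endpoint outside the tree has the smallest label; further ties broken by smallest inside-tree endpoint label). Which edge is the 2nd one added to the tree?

Prim, starting at n6.
Step 1: cheapest edge leaving the tree is n3-n6 (7); add n3.
Step 2: cheapest edge leaving the tree is n2-n3 (2); add n2.
Step 3: cheapest edge leaving the tree is n3-n5 (7); add n5.
Step 4: cheapest edge leaving the tree is n5-n9 (1); add n9.
Step 5: cheapest edge leaving the tree is n8-n9 (2); add n8.
The 2nd edge added is n2-n3.

n2-n3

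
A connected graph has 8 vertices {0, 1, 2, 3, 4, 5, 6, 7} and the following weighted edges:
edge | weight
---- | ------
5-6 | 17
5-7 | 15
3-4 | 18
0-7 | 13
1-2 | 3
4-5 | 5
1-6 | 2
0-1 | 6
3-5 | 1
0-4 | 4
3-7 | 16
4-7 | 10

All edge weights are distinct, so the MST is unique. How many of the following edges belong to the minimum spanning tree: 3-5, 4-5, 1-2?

3

Kruskal's algorithm — process edges by increasing weight (ties by edge label):
3-5 (1): add — endpoints in different components.
1-6 (2): add — endpoints in different components.
1-2 (3): add — endpoints in different components.
0-4 (4): add — endpoints in different components.
4-5 (5): add — endpoints in different components.
0-1 (6): add — endpoints in different components.
4-7 (10): add — endpoints in different components.
MST edge set: {3-5, 1-6, 1-2, 0-4, 4-5, 0-1, 4-7}.
Of the listed edges, {3-5, 4-5, 1-2} are in the MST → 3.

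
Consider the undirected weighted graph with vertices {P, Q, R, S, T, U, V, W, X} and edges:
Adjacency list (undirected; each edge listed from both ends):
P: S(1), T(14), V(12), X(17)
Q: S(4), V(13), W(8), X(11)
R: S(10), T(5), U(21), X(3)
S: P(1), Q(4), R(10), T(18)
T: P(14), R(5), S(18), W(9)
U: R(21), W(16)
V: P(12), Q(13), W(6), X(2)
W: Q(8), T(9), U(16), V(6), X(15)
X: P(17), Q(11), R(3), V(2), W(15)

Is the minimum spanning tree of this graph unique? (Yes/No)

Kruskal's algorithm — process edges by increasing weight (ties by edge label):
P–S (1): add — endpoints in different components.
V–X (2): add — endpoints in different components.
R–X (3): add — endpoints in different components.
Q–S (4): add — endpoints in different components.
R–T (5): add — endpoints in different components.
V–W (6): add — endpoints in different components.
Q–W (8): add — endpoints in different components.
T–W (9): skip — T and W already connected.
R–S (10): skip — S and R already connected.
Q–X (11): skip — Q and X already connected.
P–V (12): skip — V and P already connected.
Q–V (13): skip — V and Q already connected.
P–T (14): skip — T and P already connected.
W–X (15): skip — X and W already connected.
U–W (16): add — endpoints in different components.
Every non-tree edge has weight strictly greater than the heaviest edge on the tree path between its endpoints, so the MST is unique.

Yes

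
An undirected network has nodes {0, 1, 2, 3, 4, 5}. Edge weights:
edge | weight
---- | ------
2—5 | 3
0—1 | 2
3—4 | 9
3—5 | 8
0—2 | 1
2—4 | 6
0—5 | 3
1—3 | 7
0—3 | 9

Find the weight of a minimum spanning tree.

19

Sort edges by weight, then run Kruskal:
0—2 (1): add — endpoints in different components.
0—1 (2): add — endpoints in different components.
0—5 (3): add — endpoints in different components.
2—5 (3): skip — 2 and 5 already connected.
2—4 (6): add — endpoints in different components.
1—3 (7): add — endpoints in different components.
MST edges: 0—2, 0—1, 0—5, 2—4, 1—3; total weight 1+2+3+6+7 = 19.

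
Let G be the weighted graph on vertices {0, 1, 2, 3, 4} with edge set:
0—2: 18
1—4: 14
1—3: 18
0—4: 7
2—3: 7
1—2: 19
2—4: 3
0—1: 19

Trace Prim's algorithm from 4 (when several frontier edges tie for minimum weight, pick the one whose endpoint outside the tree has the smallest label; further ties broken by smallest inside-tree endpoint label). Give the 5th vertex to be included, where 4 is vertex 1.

1

Grow the tree from 4 using Prim:
Step 1: frontier [2—4 3, 0—4 7, 1—4 14] → take 2—4 (3); add 2.
Step 2: frontier [2—3 7, 0—2 18, 1—2 19, 0—4 7, 1—4 14] → take 0—4 (7); add 0.
Step 3: frontier [0—1 19, 2—3 7, 1—2 19, 1—4 14] → take 2—3 (7); add 3.
Step 4: frontier [0—1 19, 1—2 19, 1—3 18, 1—4 14] → take 1—4 (14); add 1.
Vertex order: 4, 2, 0, 3, 1. The 5th vertex is 1.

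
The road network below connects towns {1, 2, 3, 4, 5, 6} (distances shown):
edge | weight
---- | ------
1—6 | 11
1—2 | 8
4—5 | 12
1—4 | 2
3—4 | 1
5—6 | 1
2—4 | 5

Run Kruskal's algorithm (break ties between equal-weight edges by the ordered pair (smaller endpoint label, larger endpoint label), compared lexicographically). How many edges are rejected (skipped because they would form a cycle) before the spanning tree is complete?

1

Kruskal's algorithm — process edges by increasing weight (ties by edge label):
3—4 (1): add — endpoints in different components.
5—6 (1): add — endpoints in different components.
1—4 (2): add — endpoints in different components.
2—4 (5): add — endpoints in different components.
1—2 (8): skip — 1 and 2 already connected.
1—6 (11): add — endpoints in different components.
Edges rejected before the tree was complete: 1.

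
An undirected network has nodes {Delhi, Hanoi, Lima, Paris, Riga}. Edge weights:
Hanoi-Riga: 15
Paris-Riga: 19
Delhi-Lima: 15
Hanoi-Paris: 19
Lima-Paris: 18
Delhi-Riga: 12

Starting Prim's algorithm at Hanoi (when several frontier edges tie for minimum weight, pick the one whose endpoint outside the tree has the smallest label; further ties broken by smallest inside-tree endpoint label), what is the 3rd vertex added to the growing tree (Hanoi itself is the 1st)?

Grow the tree from Hanoi using Prim:
Step 1: frontier [Hanoi-Riga 15, Hanoi-Paris 19] → take Hanoi-Riga (15); add Riga.
Step 2: frontier [Hanoi-Paris 19, Delhi-Riga 12, Paris-Riga 19] → take Delhi-Riga (12); add Delhi.
Step 3: frontier [Delhi-Lima 15, Hanoi-Paris 19, Paris-Riga 19] → take Delhi-Lima (15); add Lima.
Step 4: frontier [Hanoi-Paris 19, Lima-Paris 18, Paris-Riga 19] → take Lima-Paris (18); add Paris.
Vertex order: Hanoi, Riga, Delhi, Lima, Paris. The 3rd vertex is Delhi.

Delhi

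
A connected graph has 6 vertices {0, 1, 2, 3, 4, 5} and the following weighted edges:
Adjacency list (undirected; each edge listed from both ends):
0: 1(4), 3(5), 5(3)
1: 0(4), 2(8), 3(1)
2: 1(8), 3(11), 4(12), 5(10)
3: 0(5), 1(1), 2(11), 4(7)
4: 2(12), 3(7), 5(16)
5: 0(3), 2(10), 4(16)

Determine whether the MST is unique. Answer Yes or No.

Yes

Kruskal's algorithm — process edges by increasing weight (ties by edge label):
1 3 (1): add — endpoints in different components.
0 5 (3): add — endpoints in different components.
0 1 (4): add — endpoints in different components.
0 3 (5): skip — 0 and 3 already connected.
3 4 (7): add — endpoints in different components.
1 2 (8): add — endpoints in different components.
Every non-tree edge has weight strictly greater than the heaviest edge on the tree path between its endpoints, so the MST is unique.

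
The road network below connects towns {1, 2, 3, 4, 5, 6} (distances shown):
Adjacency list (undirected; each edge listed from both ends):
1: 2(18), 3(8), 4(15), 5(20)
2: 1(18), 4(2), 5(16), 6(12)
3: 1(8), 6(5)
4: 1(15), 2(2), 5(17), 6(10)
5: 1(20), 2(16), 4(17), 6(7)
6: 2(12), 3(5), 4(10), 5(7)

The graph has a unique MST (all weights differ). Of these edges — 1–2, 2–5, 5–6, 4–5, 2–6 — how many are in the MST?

1

Sort edges by weight, then run Kruskal:
2–4 (2): add. Components now {1} {2,4} {3} {5} {6}
3–6 (5): add. Components now {1} {2,4} {3,6} {5}
5–6 (7): add. Components now {1} {2,4} {3,5,6}
1–3 (8): add. Components now {1,3,5,6} {2,4}
4–6 (10): add. Components now {1,2,3,4,5,6}
MST edge set: {2–4, 3–6, 5–6, 1–3, 4–6}.
Of the listed edges, {5–6} are in the MST → 1.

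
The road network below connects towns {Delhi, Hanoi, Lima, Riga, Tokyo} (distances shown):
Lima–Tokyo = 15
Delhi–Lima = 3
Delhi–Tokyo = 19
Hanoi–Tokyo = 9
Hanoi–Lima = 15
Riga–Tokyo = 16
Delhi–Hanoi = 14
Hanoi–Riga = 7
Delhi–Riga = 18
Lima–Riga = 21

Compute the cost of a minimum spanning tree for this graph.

Sort edges by weight, then run Kruskal:
Delhi–Lima (3): add — endpoints in different components.
Hanoi–Riga (7): add — endpoints in different components.
Hanoi–Tokyo (9): add — endpoints in different components.
Delhi–Hanoi (14): add — endpoints in different components.
MST edges: Delhi–Lima, Hanoi–Riga, Hanoi–Tokyo, Delhi–Hanoi; total weight 3+7+9+14 = 33.

33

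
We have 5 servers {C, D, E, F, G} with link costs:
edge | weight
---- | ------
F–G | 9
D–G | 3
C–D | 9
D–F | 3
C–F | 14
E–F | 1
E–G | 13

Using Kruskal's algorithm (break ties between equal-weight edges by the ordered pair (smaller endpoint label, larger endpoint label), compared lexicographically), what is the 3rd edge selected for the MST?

D-G

Sort edges by weight, then run Kruskal:
E–F (1): add — endpoints in different components.
D–F (3): add — endpoints in different components.
D–G (3): add — endpoints in different components.
C–D (9): add — endpoints in different components.
The 3rd edge added is D–G.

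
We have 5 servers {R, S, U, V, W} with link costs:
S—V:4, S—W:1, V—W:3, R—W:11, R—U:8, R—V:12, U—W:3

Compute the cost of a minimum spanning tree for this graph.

Kruskal's algorithm — process edges by increasing weight (ties by edge label):
S—W (1): add — endpoints in different components.
U—W (3): add — endpoints in different components.
V—W (3): add — endpoints in different components.
S—V (4): skip — S and V already connected.
R—U (8): add — endpoints in different components.
MST edges: S—W, U—W, V—W, R—U; total weight 1+3+3+8 = 15.

15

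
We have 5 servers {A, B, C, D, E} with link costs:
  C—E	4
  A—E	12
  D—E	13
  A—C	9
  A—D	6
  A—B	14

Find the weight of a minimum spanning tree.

33

Sort edges by weight, then run Kruskal:
C—E (4): add — endpoints in different components.
A—D (6): add — endpoints in different components.
A—C (9): add — endpoints in different components.
A—E (12): skip — A and E already connected.
D—E (13): skip — D and E already connected.
A—B (14): add — endpoints in different components.
MST edges: C—E, A—D, A—C, A—B; total weight 4+6+9+14 = 33.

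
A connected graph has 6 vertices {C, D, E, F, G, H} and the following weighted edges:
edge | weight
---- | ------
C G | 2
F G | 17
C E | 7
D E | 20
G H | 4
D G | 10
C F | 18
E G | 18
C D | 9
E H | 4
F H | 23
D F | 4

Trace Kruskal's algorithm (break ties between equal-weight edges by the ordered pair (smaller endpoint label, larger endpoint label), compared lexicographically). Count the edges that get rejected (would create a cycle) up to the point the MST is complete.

1

Sort edges by weight, then run Kruskal:
C G (2): add. Components now {C,G} {D} {E} {F} {H}
D F (4): add. Components now {C,G} {D,F} {E} {H}
E H (4): add. Components now {C,G} {D,F} {E,H}
G H (4): add. Components now {C,E,G,H} {D,F}
C E (7): skip — C and E already connected.
C D (9): add. Components now {C,D,E,F,G,H}
Edges rejected before the tree was complete: 1.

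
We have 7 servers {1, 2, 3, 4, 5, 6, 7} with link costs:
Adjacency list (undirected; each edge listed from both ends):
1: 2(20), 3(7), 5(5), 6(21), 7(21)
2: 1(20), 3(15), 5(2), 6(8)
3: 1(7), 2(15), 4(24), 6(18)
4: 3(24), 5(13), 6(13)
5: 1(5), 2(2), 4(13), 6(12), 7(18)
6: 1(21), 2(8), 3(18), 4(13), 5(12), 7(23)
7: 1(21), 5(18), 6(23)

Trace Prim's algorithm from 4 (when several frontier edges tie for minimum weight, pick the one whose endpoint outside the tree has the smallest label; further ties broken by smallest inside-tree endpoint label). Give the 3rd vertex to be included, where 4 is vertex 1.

Prim, starting at 4.
Step 1: cheapest edge leaving the tree is 4—5 (13); add 5.
Step 2: cheapest edge leaving the tree is 2—5 (2); add 2.
Step 3: cheapest edge leaving the tree is 1—5 (5); add 1.
Step 4: cheapest edge leaving the tree is 1—3 (7); add 3.
Step 5: cheapest edge leaving the tree is 2—6 (8); add 6.
Step 6: cheapest edge leaving the tree is 5—7 (18); add 7.
Vertex order: 4, 5, 2, 1, 3, 6, 7. The 3rd vertex is 2.

2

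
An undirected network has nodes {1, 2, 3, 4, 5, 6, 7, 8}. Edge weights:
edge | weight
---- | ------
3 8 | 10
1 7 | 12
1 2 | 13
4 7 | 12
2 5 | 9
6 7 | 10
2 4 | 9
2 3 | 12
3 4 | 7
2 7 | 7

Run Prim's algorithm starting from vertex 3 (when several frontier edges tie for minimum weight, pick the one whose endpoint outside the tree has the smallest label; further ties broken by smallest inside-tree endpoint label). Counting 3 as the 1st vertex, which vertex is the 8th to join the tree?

Grow the tree from 3 using Prim:
Step 1: cheapest edge leaving the tree is 3 4 (7); add 4.
Step 2: cheapest edge leaving the tree is 2 4 (9); add 2.
Step 3: cheapest edge leaving the tree is 2 7 (7); add 7.
Step 4: cheapest edge leaving the tree is 2 5 (9); add 5.
Step 5: cheapest edge leaving the tree is 6 7 (10); add 6.
Step 6: cheapest edge leaving the tree is 3 8 (10); add 8.
Step 7: cheapest edge leaving the tree is 1 7 (12); add 1.
Vertex order: 3, 4, 2, 7, 5, 6, 8, 1. The 8th vertex is 1.

1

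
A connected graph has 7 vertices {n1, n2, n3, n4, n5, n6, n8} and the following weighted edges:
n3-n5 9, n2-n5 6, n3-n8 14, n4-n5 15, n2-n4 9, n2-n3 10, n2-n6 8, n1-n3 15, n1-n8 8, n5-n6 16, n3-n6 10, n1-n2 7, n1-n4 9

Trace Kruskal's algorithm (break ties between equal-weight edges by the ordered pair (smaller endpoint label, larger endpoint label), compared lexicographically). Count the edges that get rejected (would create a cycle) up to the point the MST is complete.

1

Sort edges by weight, then run Kruskal:
n2-n5 (6): add — endpoints in different components.
n1-n2 (7): add — endpoints in different components.
n1-n8 (8): add — endpoints in different components.
n2-n6 (8): add — endpoints in different components.
n1-n4 (9): add — endpoints in different components.
n2-n4 (9): skip — n2 and n4 already connected.
n3-n5 (9): add — endpoints in different components.
Edges rejected before the tree was complete: 1.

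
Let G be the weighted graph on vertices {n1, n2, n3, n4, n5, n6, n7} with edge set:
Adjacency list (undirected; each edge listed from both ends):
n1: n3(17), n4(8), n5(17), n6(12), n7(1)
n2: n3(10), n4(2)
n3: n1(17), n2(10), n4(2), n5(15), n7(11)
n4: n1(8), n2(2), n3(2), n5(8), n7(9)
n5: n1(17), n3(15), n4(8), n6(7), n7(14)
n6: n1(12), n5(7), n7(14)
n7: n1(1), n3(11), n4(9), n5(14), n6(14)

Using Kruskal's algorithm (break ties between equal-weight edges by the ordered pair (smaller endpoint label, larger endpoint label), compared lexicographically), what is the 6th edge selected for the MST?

Kruskal: consider edges lightest-first.
n1—n7 (1): add. Components now {n1,n7} {n5} {n6} {n4} {n2} {n3}
n2—n4 (2): add. Components now {n1,n7} {n5} {n6} {n2,n4} {n3}
n3—n4 (2): add. Components now {n1,n7} {n5} {n6} {n2,n3,n4}
n5—n6 (7): add. Components now {n1,n7} {n5,n6} {n2,n3,n4}
n1—n4 (8): add. Components now {n1,n2,n3,n4,n7} {n5,n6}
n4—n5 (8): add. Components now {n1,n2,n3,n4,n5,n6,n7}
The 6th edge added is n4—n5.

n4-n5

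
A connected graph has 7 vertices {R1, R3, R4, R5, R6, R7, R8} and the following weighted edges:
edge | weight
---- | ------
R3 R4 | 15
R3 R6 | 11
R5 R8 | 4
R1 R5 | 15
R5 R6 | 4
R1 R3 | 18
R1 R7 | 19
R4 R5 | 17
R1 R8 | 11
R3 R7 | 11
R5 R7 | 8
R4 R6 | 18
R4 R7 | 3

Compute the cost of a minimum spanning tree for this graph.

Grow the tree from R3 using Prim:
Step 1: cheapest edge leaving the tree is R3 R6 (11); add R6.
Step 2: cheapest edge leaving the tree is R5 R6 (4); add R5.
Step 3: cheapest edge leaving the tree is R5 R8 (4); add R8.
Step 4: cheapest edge leaving the tree is R5 R7 (8); add R7.
Step 5: cheapest edge leaving the tree is R4 R7 (3); add R4.
Step 6: cheapest edge leaving the tree is R1 R8 (11); add R1.
MST edges: R3 R6, R5 R6, R5 R8, R5 R7, R4 R7, R1 R8; total weight 11+4+4+8+3+11 = 41.

41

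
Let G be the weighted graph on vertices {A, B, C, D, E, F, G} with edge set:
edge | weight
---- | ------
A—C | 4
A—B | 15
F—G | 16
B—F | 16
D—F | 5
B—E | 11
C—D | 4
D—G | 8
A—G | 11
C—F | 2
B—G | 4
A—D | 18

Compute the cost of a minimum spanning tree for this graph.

33

Prim's algorithm from C:
Step 1: cheapest edge leaving the tree is C—F (2); add F.
Step 2: cheapest edge leaving the tree is A—C (4); add A.
Step 3: cheapest edge leaving the tree is C—D (4); add D.
Step 4: cheapest edge leaving the tree is D—G (8); add G.
Step 5: cheapest edge leaving the tree is B—G (4); add B.
Step 6: cheapest edge leaving the tree is B—E (11); add E.
MST edges: C—F, A—C, C—D, D—G, B—G, B—E; total weight 2+4+4+8+4+11 = 33.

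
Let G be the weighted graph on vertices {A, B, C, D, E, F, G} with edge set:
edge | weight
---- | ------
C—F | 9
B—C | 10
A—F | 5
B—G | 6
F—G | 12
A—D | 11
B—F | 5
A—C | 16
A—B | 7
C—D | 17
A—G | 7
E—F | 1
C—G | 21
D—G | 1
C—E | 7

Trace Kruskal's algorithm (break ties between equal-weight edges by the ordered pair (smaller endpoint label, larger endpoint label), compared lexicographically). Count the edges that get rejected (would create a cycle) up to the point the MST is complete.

Sort edges by weight, then run Kruskal:
D—G (1): add. Components now {A} {B} {C} {D,G} {E} {F}
E—F (1): add. Components now {A} {B} {C} {D,G} {E,F}
A—F (5): add. Components now {A,E,F} {B} {C} {D,G}
B—F (5): add. Components now {A,B,E,F} {C} {D,G}
B—G (6): add. Components now {A,B,D,E,F,G} {C}
A—B (7): skip — A and B already connected.
A—G (7): skip — A and G already connected.
C—E (7): add. Components now {A,B,C,D,E,F,G}
Edges rejected before the tree was complete: 2.

2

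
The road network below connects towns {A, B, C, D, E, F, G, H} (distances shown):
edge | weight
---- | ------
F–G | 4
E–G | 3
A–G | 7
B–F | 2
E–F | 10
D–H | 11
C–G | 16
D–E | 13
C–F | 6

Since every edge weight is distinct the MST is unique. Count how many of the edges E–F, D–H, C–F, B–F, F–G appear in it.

4

Sort edges by weight, then run Kruskal:
B–F (2): add — endpoints in different components.
E–G (3): add — endpoints in different components.
F–G (4): add — endpoints in different components.
C–F (6): add — endpoints in different components.
A–G (7): add — endpoints in different components.
E–F (10): skip — E and F already connected.
D–H (11): add — endpoints in different components.
D–E (13): add — endpoints in different components.
MST edge set: {B–F, E–G, F–G, C–F, A–G, D–H, D–E}.
Of the listed edges, {D–H, C–F, B–F, F–G} are in the MST → 4.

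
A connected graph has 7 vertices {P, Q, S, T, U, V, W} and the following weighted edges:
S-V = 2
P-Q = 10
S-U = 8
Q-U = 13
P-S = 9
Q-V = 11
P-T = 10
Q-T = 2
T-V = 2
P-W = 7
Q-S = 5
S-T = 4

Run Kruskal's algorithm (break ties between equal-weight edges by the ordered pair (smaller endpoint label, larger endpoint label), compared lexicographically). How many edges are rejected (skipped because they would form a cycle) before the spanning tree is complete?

2

Kruskal: consider edges lightest-first.
Q-T (2): add. Components now {V} {P} {S} {W} {U} {Q,T}
S-V (2): add. Components now {S,V} {P} {W} {U} {Q,T}
T-V (2): add. Components now {Q,S,T,V} {P} {W} {U}
S-T (4): skip — S and T already connected.
Q-S (5): skip — S and Q already connected.
P-W (7): add. Components now {Q,S,T,V} {P,W} {U}
S-U (8): add. Components now {Q,S,T,U,V} {P,W}
P-S (9): add. Components now {P,Q,S,T,U,V,W}
Edges rejected before the tree was complete: 2.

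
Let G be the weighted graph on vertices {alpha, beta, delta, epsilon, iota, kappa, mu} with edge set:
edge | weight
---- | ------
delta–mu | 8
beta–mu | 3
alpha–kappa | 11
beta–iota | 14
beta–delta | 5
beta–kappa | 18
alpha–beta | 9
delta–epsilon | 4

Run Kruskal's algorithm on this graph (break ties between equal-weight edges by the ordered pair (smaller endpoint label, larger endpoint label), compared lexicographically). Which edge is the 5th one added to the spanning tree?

alpha-kappa

Kruskal: consider edges lightest-first.
beta–mu (3): add — endpoints in different components.
delta–epsilon (4): add — endpoints in different components.
beta–delta (5): add — endpoints in different components.
delta–mu (8): skip — delta and mu already connected.
alpha–beta (9): add — endpoints in different components.
alpha–kappa (11): add — endpoints in different components.
beta–iota (14): add — endpoints in different components.
The 5th edge added is alpha–kappa.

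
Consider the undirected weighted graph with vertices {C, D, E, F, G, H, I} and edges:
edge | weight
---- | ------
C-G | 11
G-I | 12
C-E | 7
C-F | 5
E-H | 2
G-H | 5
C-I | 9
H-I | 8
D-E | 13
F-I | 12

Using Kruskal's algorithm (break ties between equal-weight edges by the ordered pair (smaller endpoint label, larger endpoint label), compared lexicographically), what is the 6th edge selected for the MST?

Kruskal: consider edges lightest-first.
E-H (2): add. Components now {C} {D} {E,H} {F} {G} {I}
C-F (5): add. Components now {C,F} {D} {E,H} {G} {I}
G-H (5): add. Components now {C,F} {D} {E,G,H} {I}
C-E (7): add. Components now {C,E,F,G,H} {D} {I}
H-I (8): add. Components now {C,E,F,G,H,I} {D}
C-I (9): skip — C and I already connected.
C-G (11): skip — C and G already connected.
F-I (12): skip — F and I already connected.
G-I (12): skip — G and I already connected.
D-E (13): add. Components now {C,D,E,F,G,H,I}
The 6th edge added is D-E.

D-E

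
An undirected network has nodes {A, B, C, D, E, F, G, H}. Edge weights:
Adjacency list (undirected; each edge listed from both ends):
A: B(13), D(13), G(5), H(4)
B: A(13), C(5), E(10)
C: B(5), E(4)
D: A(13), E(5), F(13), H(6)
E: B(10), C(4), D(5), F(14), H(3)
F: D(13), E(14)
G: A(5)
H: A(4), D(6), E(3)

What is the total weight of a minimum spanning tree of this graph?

Kruskal: consider edges lightest-first.
E–H (3): add — endpoints in different components.
A–H (4): add — endpoints in different components.
C–E (4): add — endpoints in different components.
A–G (5): add — endpoints in different components.
B–C (5): add — endpoints in different components.
D–E (5): add — endpoints in different components.
D–H (6): skip — D and H already connected.
B–E (10): skip — B and E already connected.
A–B (13): skip — A and B already connected.
A–D (13): skip — A and D already connected.
D–F (13): add — endpoints in different components.
MST edges: E–H, A–H, C–E, A–G, B–C, D–E, D–F; total weight 3+4+4+5+5+5+13 = 39.

39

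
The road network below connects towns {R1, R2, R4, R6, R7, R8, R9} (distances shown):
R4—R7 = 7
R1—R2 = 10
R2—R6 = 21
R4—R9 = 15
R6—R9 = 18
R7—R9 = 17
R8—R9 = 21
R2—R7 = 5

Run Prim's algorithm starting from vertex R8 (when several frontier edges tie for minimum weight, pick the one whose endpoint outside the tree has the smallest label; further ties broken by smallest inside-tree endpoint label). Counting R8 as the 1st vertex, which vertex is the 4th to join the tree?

R7

Prim's algorithm from R8:
Step 1: cheapest edge leaving the tree is R8—R9 (21); add R9.
Step 2: cheapest edge leaving the tree is R4—R9 (15); add R4.
Step 3: cheapest edge leaving the tree is R4—R7 (7); add R7.
Step 4: cheapest edge leaving the tree is R2—R7 (5); add R2.
Step 5: cheapest edge leaving the tree is R1—R2 (10); add R1.
Step 6: cheapest edge leaving the tree is R6—R9 (18); add R6.
Vertex order: R8, R9, R4, R7, R2, R1, R6. The 4th vertex is R7.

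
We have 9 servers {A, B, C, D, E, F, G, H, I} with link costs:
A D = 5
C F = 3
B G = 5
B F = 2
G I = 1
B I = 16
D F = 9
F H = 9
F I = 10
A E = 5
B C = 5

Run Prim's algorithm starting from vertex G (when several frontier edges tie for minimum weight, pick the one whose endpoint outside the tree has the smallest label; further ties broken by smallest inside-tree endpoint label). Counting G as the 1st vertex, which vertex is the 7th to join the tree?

Prim, starting at G.
Step 1: cheapest edge leaving the tree is G I (1); add I.
Step 2: cheapest edge leaving the tree is B G (5); add B.
Step 3: cheapest edge leaving the tree is B F (2); add F.
Step 4: cheapest edge leaving the tree is C F (3); add C.
Step 5: cheapest edge leaving the tree is D F (9); add D.
Step 6: cheapest edge leaving the tree is A D (5); add A.
Step 7: cheapest edge leaving the tree is A E (5); add E.
Step 8: cheapest edge leaving the tree is F H (9); add H.
Vertex order: G, I, B, F, C, D, A, E, H. The 7th vertex is A.

A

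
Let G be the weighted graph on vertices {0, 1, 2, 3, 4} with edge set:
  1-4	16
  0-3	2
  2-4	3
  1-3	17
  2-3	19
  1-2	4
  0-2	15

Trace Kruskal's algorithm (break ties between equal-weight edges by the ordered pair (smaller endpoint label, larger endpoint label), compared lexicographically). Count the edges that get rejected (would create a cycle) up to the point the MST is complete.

Kruskal: consider edges lightest-first.
0-3 (2): add. Components now {0,3} {1} {2} {4}
2-4 (3): add. Components now {0,3} {1} {2,4}
1-2 (4): add. Components now {0,3} {1,2,4}
0-2 (15): add. Components now {0,1,2,3,4}
Edges rejected before the tree was complete: 0.

0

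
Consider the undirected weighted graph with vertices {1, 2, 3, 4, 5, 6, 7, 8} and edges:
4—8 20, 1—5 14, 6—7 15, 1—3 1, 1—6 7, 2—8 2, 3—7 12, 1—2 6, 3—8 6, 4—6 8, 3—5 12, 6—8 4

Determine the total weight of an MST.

45

Kruskal's algorithm — process edges by increasing weight (ties by edge label):
1—3 (1): add — endpoints in different components.
2—8 (2): add — endpoints in different components.
6—8 (4): add — endpoints in different components.
1—2 (6): add — endpoints in different components.
3—8 (6): skip — 3 and 8 already connected.
1—6 (7): skip — 1 and 6 already connected.
4—6 (8): add — endpoints in different components.
3—5 (12): add — endpoints in different components.
3—7 (12): add — endpoints in different components.
MST edges: 1—3, 2—8, 6—8, 1—2, 4—6, 3—5, 3—7; total weight 1+2+4+6+8+12+12 = 45.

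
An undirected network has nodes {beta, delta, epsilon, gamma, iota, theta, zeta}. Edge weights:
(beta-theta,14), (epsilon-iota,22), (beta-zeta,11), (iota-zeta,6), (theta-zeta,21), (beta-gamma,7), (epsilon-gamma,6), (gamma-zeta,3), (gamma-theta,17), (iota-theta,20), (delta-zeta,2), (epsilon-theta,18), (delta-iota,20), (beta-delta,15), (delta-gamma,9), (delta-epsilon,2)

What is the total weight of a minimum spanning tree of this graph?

34

Prim's algorithm from iota:
Step 1: cheapest edge leaving the tree is iota-zeta (6); add zeta.
Step 2: cheapest edge leaving the tree is delta-zeta (2); add delta.
Step 3: cheapest edge leaving the tree is delta-epsilon (2); add epsilon.
Step 4: cheapest edge leaving the tree is gamma-zeta (3); add gamma.
Step 5: cheapest edge leaving the tree is beta-gamma (7); add beta.
Step 6: cheapest edge leaving the tree is beta-theta (14); add theta.
MST edges: iota-zeta, delta-zeta, delta-epsilon, gamma-zeta, beta-gamma, beta-theta; total weight 6+2+2+3+7+14 = 34.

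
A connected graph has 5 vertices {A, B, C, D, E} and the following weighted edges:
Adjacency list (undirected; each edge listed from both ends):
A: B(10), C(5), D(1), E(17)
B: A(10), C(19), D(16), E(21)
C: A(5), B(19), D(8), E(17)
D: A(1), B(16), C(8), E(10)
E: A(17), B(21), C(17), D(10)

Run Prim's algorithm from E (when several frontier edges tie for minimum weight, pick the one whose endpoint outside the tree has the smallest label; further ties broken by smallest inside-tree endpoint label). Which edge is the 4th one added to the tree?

Prim's algorithm from E:
Step 1: cheapest edge leaving the tree is D E (10); add D.
Step 2: cheapest edge leaving the tree is A D (1); add A.
Step 3: cheapest edge leaving the tree is A C (5); add C.
Step 4: cheapest edge leaving the tree is A B (10); add B.
The 4th edge added is A B.

A-B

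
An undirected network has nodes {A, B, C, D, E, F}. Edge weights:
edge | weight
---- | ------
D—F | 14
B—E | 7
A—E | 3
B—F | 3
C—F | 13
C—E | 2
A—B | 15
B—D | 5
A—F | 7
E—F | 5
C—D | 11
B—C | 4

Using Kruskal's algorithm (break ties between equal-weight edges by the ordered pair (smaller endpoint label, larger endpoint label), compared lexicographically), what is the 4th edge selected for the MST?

Kruskal's algorithm — process edges by increasing weight (ties by edge label):
C—E (2): add — endpoints in different components.
A—E (3): add — endpoints in different components.
B—F (3): add — endpoints in different components.
B—C (4): add — endpoints in different components.
B—D (5): add — endpoints in different components.
The 4th edge added is B—C.

B-C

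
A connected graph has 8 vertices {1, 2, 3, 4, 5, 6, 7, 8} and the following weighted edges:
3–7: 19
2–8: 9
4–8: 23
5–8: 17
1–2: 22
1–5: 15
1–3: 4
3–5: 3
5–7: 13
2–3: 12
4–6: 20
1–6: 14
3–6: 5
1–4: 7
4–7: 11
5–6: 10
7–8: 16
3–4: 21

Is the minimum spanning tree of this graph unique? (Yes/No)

Kruskal: consider edges lightest-first.
3–5 (3): add — endpoints in different components.
1–3 (4): add — endpoints in different components.
3–6 (5): add — endpoints in different components.
1–4 (7): add — endpoints in different components.
2–8 (9): add — endpoints in different components.
5–6 (10): skip — 5 and 6 already connected.
4–7 (11): add — endpoints in different components.
2–3 (12): add — endpoints in different components.
Every non-tree edge has weight strictly greater than the heaviest edge on the tree path between its endpoints, so the MST is unique.

Yes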